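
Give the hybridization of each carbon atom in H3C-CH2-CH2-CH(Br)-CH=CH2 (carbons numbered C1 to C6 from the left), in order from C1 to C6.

C1 sp3, C2 sp3, C3 sp3, C4 sp3, C5 sp2, C6 sp2

C1 carries 4 σ bonds, giving a steric number of 4, so it is sp3.
C2 is sp3: 4 σ bonds, 4 electron-density regions.
C3: 4 σ bonds; 4 regions of electron density → sp3.
C4 carries 4 σ bonds, giving a steric number of 4, so it is sp3.
C5: 3 σ bonds, plus one π bond; 3 regions of electron density → sp2.
C6: 3 σ bonds, plus one π bond — 3 electron domains, sp2.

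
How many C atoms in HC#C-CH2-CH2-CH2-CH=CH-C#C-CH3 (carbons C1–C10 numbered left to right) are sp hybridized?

4

C1: sp ✓
C2: sp ✓
C3: sp3
C4: sp3
C5: sp3
C6: sp2
C7: sp2
C8: sp ✓
C9: sp ✓
C10: sp3
C1, C2, C8, C9 → 4 sp carbons.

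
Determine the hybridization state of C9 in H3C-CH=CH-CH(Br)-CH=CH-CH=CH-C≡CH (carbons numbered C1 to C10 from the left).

C9: 2 σ bonds, plus two π bonds — 2 electron domains, sp.

sp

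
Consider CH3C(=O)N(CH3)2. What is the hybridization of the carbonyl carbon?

sp²

The carbonyl carbon (3 σ bonds, plus one π bond) has steric number 3: sp2.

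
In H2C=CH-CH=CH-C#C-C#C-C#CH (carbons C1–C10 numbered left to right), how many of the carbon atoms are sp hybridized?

6

C1: sp2
C2: sp2
C3: sp2
C4: sp2
C5: sp ✓
C6: sp ✓
C7: sp ✓
C8: sp ✓
C9: sp ✓
C10: sp ✓
C5, C6, C7, C8, C9, C10 → 6 sp carbons.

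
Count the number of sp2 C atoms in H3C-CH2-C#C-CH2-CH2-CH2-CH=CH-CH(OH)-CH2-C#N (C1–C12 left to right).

2

C1: sp3
C2: sp3
C3: sp
C4: sp
C5: sp3
C6: sp3
C7: sp3
C8: sp2 ✓
C9: sp2 ✓
C10: sp3
C11: sp3
C12: sp
C8, C9 → 2 sp2 carbons.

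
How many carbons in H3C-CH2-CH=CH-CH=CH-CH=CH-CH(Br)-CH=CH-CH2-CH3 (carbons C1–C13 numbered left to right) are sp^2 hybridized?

C1: sp3
C2: sp3
C3: sp2 ✓
C4: sp2 ✓
C5: sp2 ✓
C6: sp2 ✓
C7: sp2 ✓
C8: sp2 ✓
C9: sp3
C10: sp2 ✓
C11: sp2 ✓
C12: sp3
C13: sp3
C3, C4, C5, C6, C7, C8, C10, C11 → 8 sp2 carbons.

8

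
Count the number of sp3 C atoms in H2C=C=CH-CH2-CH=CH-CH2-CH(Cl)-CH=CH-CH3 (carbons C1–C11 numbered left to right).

C1: sp2
C2: sp
C3: sp2
C4: sp3 ✓
C5: sp2
C6: sp2
C7: sp3 ✓
C8: sp3 ✓
C9: sp2
C10: sp2
C11: sp3 ✓
C4, C7, C8, C11 → 4 sp3 carbons.

4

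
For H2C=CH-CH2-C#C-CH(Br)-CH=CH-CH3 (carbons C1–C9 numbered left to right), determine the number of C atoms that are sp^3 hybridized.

C1: sp2
C2: sp2
C3: sp3 ✓
C4: sp
C5: sp
C6: sp3 ✓
C7: sp2
C8: sp2
C9: sp3 ✓
C3, C6, C9 → 3 sp3 carbons.

3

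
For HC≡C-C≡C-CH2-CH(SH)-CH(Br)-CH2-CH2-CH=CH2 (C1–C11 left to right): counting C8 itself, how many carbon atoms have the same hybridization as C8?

5

C8 is sp3 (only σ bonds).
C1: sp
C2: sp
C3: sp
C4: sp
C5: sp3 ✓
C6: sp3 ✓
C7: sp3 ✓
C8: sp3 ✓
C9: sp3 ✓
C10: sp2
C11: sp2
5 carbons are sp3.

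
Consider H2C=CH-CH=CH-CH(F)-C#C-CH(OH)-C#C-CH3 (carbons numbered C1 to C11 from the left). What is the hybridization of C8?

C8 carries 4 σ bonds, giving a steric number of 4, so it is sp3.

sp3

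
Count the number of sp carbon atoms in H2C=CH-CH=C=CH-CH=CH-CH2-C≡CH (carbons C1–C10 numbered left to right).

3

C1: sp2
C2: sp2
C3: sp2
C4: sp ✓
C5: sp2
C6: sp2
C7: sp2
C8: sp3
C9: sp ✓
C10: sp ✓
C4, C9, C10 → 3 sp carbons.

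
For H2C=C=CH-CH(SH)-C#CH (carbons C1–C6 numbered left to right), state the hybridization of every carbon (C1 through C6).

C1 sp2, C2 sp, C3 sp2, C4 sp3, C5 sp, C6 sp

C1 carries 3 σ bonds, plus one π bond, giving a steric number of 3, so it is sp2.
C2: 2 σ bonds, plus two π bonds — 2 electron domains, sp.
C3 carries 3 σ bonds, plus one π bond, giving a steric number of 3, so it is sp2.
C4 is sp3: 4 σ bonds, 4 electron-density regions.
C5 carries 2 σ bonds, plus two π bonds, giving a steric number of 2, so it is sp.
C6: 2 σ bonds, plus two π bonds; 2 regions of electron density → sp.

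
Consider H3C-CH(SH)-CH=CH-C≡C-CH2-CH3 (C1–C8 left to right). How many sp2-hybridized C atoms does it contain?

2

C1: sp3
C2: sp3
C3: sp2 ✓
C4: sp2 ✓
C5: sp
C6: sp
C7: sp3
C8: sp3
C3, C4 → 2 sp2 carbons.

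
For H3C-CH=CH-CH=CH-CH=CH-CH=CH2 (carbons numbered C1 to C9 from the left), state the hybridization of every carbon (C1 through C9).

C1 (4 σ bonds) has steric number 4: sp3.
C2 is sp2: 3 σ bonds, plus one π bond, 3 electron-density regions.
C3 has 3 σ bonds, plus one π bond: steric number 3 → sp2.
C4 — 3 σ bonds, plus one π bond. Steric number 3, so sp2.
C5: 3 σ bonds, plus one π bond; 3 regions of electron density → sp2.
C6: 3 σ bonds, plus one π bond — 3 electron domains, sp2.
C7 has 3 σ bonds, plus one π bond: steric number 3 → sp2.
C8 — 3 σ bonds, plus one π bond. Steric number 3, so sp2.
C9 carries 3 σ bonds, plus one π bond, giving a steric number of 3, so it is sp2.

C1 sp3, C2 sp2, C3 sp2, C4 sp2, C5 sp2, C6 sp2, C7 sp2, C8 sp2, C9 sp2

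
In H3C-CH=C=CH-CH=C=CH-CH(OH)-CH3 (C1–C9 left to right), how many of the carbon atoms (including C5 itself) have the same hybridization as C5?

C5 is sp2 (one π bond).
C1: sp3
C2: sp2 ✓
C3: sp
C4: sp2 ✓
C5: sp2 ✓
C6: sp
C7: sp2 ✓
C8: sp3
C9: sp3
4 carbons are sp2.

4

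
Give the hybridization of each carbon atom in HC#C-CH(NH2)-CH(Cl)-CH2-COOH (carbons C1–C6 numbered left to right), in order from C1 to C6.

C1 sp, C2 sp, C3 sp3, C4 sp3, C5 sp3, C6 sp2

C1 (2 σ bonds, plus two π bonds) has steric number 2: sp.
C2: 2 σ bonds, plus two π bonds; 2 regions of electron density → sp.
C3: 4 σ bonds; 4 regions of electron density → sp3.
C4 carries 4 σ bonds, giving a steric number of 4, so it is sp3.
C5: 4 σ bonds — 4 electron domains, sp3.
C6 — 3 σ bonds, plus one π bond. Steric number 3, so sp2.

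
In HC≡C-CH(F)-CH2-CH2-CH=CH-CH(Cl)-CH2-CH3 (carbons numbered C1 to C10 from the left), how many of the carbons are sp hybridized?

2

C1: sp ✓
C2: sp ✓
C3: sp3
C4: sp3
C5: sp3
C6: sp2
C7: sp2
C8: sp3
C9: sp3
C10: sp3
C1, C2 → 2 sp carbons.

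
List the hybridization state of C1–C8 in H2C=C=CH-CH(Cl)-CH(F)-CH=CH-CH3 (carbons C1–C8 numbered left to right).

C1 sp2, C2 sp, C3 sp2, C4 sp3, C5 sp3, C6 sp2, C7 sp2, C8 sp3

C1 (3 σ bonds, plus one π bond) has steric number 3: sp2.
C2 (2 σ bonds, plus two π bonds) has steric number 2: sp.
C3: 3 σ bonds, plus one π bond — 3 electron domains, sp2.
C4 carries 4 σ bonds, giving a steric number of 4, so it is sp3.
C5 has 4 σ bonds: steric number 4 → sp3.
C6 has 3 σ bonds, plus one π bond: steric number 3 → sp2.
C7: 3 σ bonds, plus one π bond; 3 regions of electron density → sp2.
C8 has 4 σ bonds: steric number 4 → sp3.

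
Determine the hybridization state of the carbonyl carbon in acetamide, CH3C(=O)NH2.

sp^2

The carbonyl carbon carries 3 σ bonds, plus one π bond, giving a steric number of 3, so it is sp2.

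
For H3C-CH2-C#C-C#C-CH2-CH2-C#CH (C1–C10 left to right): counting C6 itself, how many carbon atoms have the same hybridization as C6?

C6 is sp (two π bonds).
C1: sp3
C2: sp3
C3: sp ✓
C4: sp ✓
C5: sp ✓
C6: sp ✓
C7: sp3
C8: sp3
C9: sp ✓
C10: sp ✓
6 carbons are sp.

6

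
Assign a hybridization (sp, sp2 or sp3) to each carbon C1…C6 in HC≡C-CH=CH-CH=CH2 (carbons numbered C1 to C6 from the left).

C1 sp, C2 sp, C3 sp2, C4 sp2, C5 sp2, C6 sp2

C1 has 2 σ bonds, plus two π bonds: steric number 2 → sp.
C2 — 2 σ bonds, plus two π bonds. Steric number 2, so sp.
C3 (3 σ bonds, plus one π bond) has steric number 3: sp2.
C4 has 3 σ bonds, plus one π bond: steric number 3 → sp2.
C5 carries 3 σ bonds, plus one π bond, giving a steric number of 3, so it is sp2.
C6 has 3 σ bonds, plus one π bond: steric number 3 → sp2.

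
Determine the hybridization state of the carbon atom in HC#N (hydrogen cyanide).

sp

The carbon atom: 2 σ bonds, plus two π bonds; 2 regions of electron density → sp.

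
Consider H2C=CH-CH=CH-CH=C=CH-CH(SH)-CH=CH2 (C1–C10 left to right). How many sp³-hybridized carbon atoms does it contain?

1

C1: sp2
C2: sp2
C3: sp2
C4: sp2
C5: sp2
C6: sp
C7: sp2
C8: sp3 ✓
C9: sp2
C10: sp2
C8 → 1 sp3 carbon.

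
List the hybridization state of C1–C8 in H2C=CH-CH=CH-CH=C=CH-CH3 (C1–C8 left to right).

C1 carries 3 σ bonds, plus one π bond, giving a steric number of 3, so it is sp2.
C2 carries 3 σ bonds, plus one π bond, giving a steric number of 3, so it is sp2.
C3 carries 3 σ bonds, plus one π bond, giving a steric number of 3, so it is sp2.
C4 carries 3 σ bonds, plus one π bond, giving a steric number of 3, so it is sp2.
C5 (3 σ bonds, plus one π bond) has steric number 3: sp2.
C6 carries 2 σ bonds, plus two π bonds, giving a steric number of 2, so it is sp.
C7 is sp2: 3 σ bonds, plus one π bond, 3 electron-density regions.
C8 carries 4 σ bonds, giving a steric number of 4, so it is sp3.

C1 sp2, C2 sp2, C3 sp2, C4 sp2, C5 sp2, C6 sp, C7 sp2, C8 sp3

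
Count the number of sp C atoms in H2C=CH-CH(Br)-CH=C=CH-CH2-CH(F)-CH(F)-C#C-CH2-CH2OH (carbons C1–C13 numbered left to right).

3

C1: sp2
C2: sp2
C3: sp3
C4: sp2
C5: sp ✓
C6: sp2
C7: sp3
C8: sp3
C9: sp3
C10: sp ✓
C11: sp ✓
C12: sp3
C13: sp3
C5, C10, C11 → 3 sp carbons.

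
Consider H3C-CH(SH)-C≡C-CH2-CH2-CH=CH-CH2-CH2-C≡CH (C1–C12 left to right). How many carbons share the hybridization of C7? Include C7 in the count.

2

C7 is sp2 (one π bond).
C1: sp3
C2: sp3
C3: sp
C4: sp
C5: sp3
C6: sp3
C7: sp2 ✓
C8: sp2 ✓
C9: sp3
C10: sp3
C11: sp
C12: sp
2 carbons are sp2.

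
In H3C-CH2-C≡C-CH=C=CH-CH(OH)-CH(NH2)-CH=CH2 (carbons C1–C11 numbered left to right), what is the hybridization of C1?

C1 is sp3: 4 σ bonds, 4 electron-density regions.

sp3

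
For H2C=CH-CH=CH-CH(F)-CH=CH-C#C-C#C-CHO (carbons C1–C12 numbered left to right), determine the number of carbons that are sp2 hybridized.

C1: sp2 ✓
C2: sp2 ✓
C3: sp2 ✓
C4: sp2 ✓
C5: sp3
C6: sp2 ✓
C7: sp2 ✓
C8: sp
C9: sp
C10: sp
C11: sp
C12: sp2 ✓
C1, C2, C3, C4, C6, C7, C12 → 7 sp2 carbons.

7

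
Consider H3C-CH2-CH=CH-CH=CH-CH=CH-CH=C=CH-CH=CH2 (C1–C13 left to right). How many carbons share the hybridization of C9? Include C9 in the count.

C9 is sp2 (one π bond).
C1: sp3
C2: sp3
C3: sp2 ✓
C4: sp2 ✓
C5: sp2 ✓
C6: sp2 ✓
C7: sp2 ✓
C8: sp2 ✓
C9: sp2 ✓
C10: sp
C11: sp2 ✓
C12: sp2 ✓
C13: sp2 ✓
10 carbons are sp2.

10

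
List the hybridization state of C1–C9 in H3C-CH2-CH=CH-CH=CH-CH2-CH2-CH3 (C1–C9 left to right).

C1 sp3, C2 sp3, C3 sp2, C4 sp2, C5 sp2, C6 sp2, C7 sp3, C8 sp3, C9 sp3

C1: 4 σ bonds — 4 electron domains, sp3.
C2 (4 σ bonds) has steric number 4: sp3.
C3: 3 σ bonds, plus one π bond; 3 regions of electron density → sp2.
C4 is sp2: 3 σ bonds, plus one π bond, 3 electron-density regions.
C5 has 3 σ bonds, plus one π bond: steric number 3 → sp2.
C6: 3 σ bonds, plus one π bond — 3 electron domains, sp2.
C7 is sp3: 4 σ bonds, 4 electron-density regions.
C8 (4 σ bonds) has steric number 4: sp3.
C9 (4 σ bonds) has steric number 4: sp3.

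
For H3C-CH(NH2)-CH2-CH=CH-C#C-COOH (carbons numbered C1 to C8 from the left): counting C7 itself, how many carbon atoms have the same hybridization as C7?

C7 is sp (two π bonds).
C1: sp3
C2: sp3
C3: sp3
C4: sp2
C5: sp2
C6: sp ✓
C7: sp ✓
C8: sp2
2 carbons are sp.

2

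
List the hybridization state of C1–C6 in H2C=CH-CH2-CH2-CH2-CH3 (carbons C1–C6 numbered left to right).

C1 sp2, C2 sp2, C3 sp3, C4 sp3, C5 sp3, C6 sp3

C1 has 3 σ bonds, plus one π bond: steric number 3 → sp2.
C2 has 3 σ bonds, plus one π bond: steric number 3 → sp2.
C3: 4 σ bonds; 4 regions of electron density → sp3.
C4 has 4 σ bonds: steric number 4 → sp3.
C5 has 4 σ bonds: steric number 4 → sp3.
C6 has 4 σ bonds: steric number 4 → sp3.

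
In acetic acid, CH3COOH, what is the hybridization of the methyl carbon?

sp³

The methyl carbon — 4 σ bonds. Steric number 4, so sp3.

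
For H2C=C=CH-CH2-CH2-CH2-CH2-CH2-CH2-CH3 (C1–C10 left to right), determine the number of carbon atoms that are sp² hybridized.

C1: sp2 ✓
C2: sp
C3: sp2 ✓
C4: sp3
C5: sp3
C6: sp3
C7: sp3
C8: sp3
C9: sp3
C10: sp3
C1, C3 → 2 sp2 carbons.

2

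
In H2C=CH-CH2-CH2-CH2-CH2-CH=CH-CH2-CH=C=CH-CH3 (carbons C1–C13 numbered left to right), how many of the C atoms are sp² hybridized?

6

C1: sp2 ✓
C2: sp2 ✓
C3: sp3
C4: sp3
C5: sp3
C6: sp3
C7: sp2 ✓
C8: sp2 ✓
C9: sp3
C10: sp2 ✓
C11: sp
C12: sp2 ✓
C13: sp3
C1, C2, C7, C8, C10, C12 → 6 sp2 carbons.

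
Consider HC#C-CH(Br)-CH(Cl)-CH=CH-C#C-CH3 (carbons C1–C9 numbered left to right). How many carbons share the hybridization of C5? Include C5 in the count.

2

C5 is sp2 (one π bond).
C1: sp
C2: sp
C3: sp3
C4: sp3
C5: sp2 ✓
C6: sp2 ✓
C7: sp
C8: sp
C9: sp3
2 carbons are sp2.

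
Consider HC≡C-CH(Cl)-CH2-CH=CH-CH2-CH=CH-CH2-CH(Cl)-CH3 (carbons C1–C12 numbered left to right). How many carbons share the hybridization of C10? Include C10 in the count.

6

C10 is sp3 (only σ bonds).
C1: sp
C2: sp
C3: sp3 ✓
C4: sp3 ✓
C5: sp2
C6: sp2
C7: sp3 ✓
C8: sp2
C9: sp2
C10: sp3 ✓
C11: sp3 ✓
C12: sp3 ✓
6 carbons are sp3.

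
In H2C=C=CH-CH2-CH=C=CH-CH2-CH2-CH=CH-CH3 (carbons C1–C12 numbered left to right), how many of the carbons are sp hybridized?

C1: sp2
C2: sp ✓
C3: sp2
C4: sp3
C5: sp2
C6: sp ✓
C7: sp2
C8: sp3
C9: sp3
C10: sp2
C11: sp2
C12: sp3
C2, C6 → 2 sp carbons.

2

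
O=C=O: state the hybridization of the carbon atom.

Two σ bonds, two π bonds → steric number 2 → sp.

sp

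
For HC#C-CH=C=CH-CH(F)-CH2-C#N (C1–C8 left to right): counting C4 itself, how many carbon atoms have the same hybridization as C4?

4

C4 is sp (two π bonds).
C1: sp ✓
C2: sp ✓
C3: sp2
C4: sp ✓
C5: sp2
C6: sp3
C7: sp3
C8: sp ✓
4 carbons are sp.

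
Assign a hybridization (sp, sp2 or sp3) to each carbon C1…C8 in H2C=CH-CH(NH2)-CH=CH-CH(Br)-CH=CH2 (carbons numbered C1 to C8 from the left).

C1: 3 σ bonds, plus one π bond; 3 regions of electron density → sp2.
C2 is sp2: 3 σ bonds, plus one π bond, 3 electron-density regions.
C3 is sp3: 4 σ bonds, 4 electron-density regions.
C4 is sp2: 3 σ bonds, plus one π bond, 3 electron-density regions.
C5 is sp2: 3 σ bonds, plus one π bond, 3 electron-density regions.
C6: 4 σ bonds — 4 electron domains, sp3.
C7 (3 σ bonds, plus one π bond) has steric number 3: sp2.
C8 is sp2: 3 σ bonds, plus one π bond, 3 electron-density regions.

C1 sp2, C2 sp2, C3 sp3, C4 sp2, C5 sp2, C6 sp3, C7 sp2, C8 sp2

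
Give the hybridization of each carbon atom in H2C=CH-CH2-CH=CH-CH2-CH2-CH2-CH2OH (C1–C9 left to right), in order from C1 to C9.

C1 sp2, C2 sp2, C3 sp3, C4 sp2, C5 sp2, C6 sp3, C7 sp3, C8 sp3, C9 sp3

C1 carries 3 σ bonds, plus one π bond, giving a steric number of 3, so it is sp2.
C2 — 3 σ bonds, plus one π bond. Steric number 3, so sp2.
C3: 4 σ bonds — 4 electron domains, sp3.
C4 has 3 σ bonds, plus one π bond: steric number 3 → sp2.
C5 (3 σ bonds, plus one π bond) has steric number 3: sp2.
C6 (4 σ bonds) has steric number 4: sp3.
C7 — 4 σ bonds. Steric number 4, so sp3.
C8 has 4 σ bonds: steric number 4 → sp3.
C9 is sp3: 4 σ bonds, 4 electron-density regions.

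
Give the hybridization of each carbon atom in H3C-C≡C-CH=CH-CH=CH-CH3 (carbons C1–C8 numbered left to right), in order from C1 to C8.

C1 sp3, C2 sp, C3 sp, C4 sp2, C5 sp2, C6 sp2, C7 sp2, C8 sp3

C1 (4 σ bonds) has steric number 4: sp3.
C2 (2 σ bonds, plus two π bonds) has steric number 2: sp.
C3 carries 2 σ bonds, plus two π bonds, giving a steric number of 2, so it is sp.
C4 carries 3 σ bonds, plus one π bond, giving a steric number of 3, so it is sp2.
C5 has 3 σ bonds, plus one π bond: steric number 3 → sp2.
C6 carries 3 σ bonds, plus one π bond, giving a steric number of 3, so it is sp2.
C7 is sp2: 3 σ bonds, plus one π bond, 3 electron-density regions.
C8 carries 4 σ bonds, giving a steric number of 4, so it is sp3.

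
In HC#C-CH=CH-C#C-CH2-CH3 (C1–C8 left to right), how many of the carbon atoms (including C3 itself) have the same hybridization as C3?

C3 is sp2 (one π bond).
C1: sp
C2: sp
C3: sp2 ✓
C4: sp2 ✓
C5: sp
C6: sp
C7: sp3
C8: sp3
2 carbons are sp2.

2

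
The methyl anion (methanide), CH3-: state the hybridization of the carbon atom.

sp³

Three σ bonds + one lone pair = steric number 4 → sp3, pyramidal.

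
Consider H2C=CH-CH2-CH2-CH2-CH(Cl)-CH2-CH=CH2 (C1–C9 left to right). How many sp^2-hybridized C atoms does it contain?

C1: sp2 ✓
C2: sp2 ✓
C3: sp3
C4: sp3
C5: sp3
C6: sp3
C7: sp3
C8: sp2 ✓
C9: sp2 ✓
C1, C2, C8, C9 → 4 sp2 carbons.

4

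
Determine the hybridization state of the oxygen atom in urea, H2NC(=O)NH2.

sp²

The oxygen atom: 1 σ bond and 2 lone pairs, plus one π bond — 3 electron domains, sp2.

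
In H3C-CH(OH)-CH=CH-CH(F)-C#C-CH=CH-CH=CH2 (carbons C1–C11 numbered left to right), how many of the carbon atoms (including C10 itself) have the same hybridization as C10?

C10 is sp2 (one π bond).
C1: sp3
C2: sp3
C3: sp2 ✓
C4: sp2 ✓
C5: sp3
C6: sp
C7: sp
C8: sp2 ✓
C9: sp2 ✓
C10: sp2 ✓
C11: sp2 ✓
6 carbons are sp2.

6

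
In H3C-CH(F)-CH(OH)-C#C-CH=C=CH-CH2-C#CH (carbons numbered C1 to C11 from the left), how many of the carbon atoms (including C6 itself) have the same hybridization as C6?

2

C6 is sp2 (one π bond).
C1: sp3
C2: sp3
C3: sp3
C4: sp
C5: sp
C6: sp2 ✓
C7: sp
C8: sp2 ✓
C9: sp3
C10: sp
C11: sp
2 carbons are sp2.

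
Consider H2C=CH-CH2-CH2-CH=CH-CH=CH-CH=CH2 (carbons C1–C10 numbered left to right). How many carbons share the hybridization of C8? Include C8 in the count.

8

C8 is sp2 (one π bond).
C1: sp2 ✓
C2: sp2 ✓
C3: sp3
C4: sp3
C5: sp2 ✓
C6: sp2 ✓
C7: sp2 ✓
C8: sp2 ✓
C9: sp2 ✓
C10: sp2 ✓
8 carbons are sp2.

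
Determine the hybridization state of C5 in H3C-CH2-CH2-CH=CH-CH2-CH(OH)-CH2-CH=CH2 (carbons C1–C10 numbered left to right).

C5 carries 3 σ bonds, plus one π bond, giving a steric number of 3, so it is sp2.

sp²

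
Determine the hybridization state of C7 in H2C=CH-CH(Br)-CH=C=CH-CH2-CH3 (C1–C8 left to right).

C7 has 4 σ bonds: steric number 4 → sp3.

sp^3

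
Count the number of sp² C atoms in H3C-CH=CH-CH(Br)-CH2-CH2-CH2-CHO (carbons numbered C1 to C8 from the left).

3

C1: sp3
C2: sp2 ✓
C3: sp2 ✓
C4: sp3
C5: sp3
C6: sp3
C7: sp3
C8: sp2 ✓
C2, C3, C8 → 3 sp2 carbons.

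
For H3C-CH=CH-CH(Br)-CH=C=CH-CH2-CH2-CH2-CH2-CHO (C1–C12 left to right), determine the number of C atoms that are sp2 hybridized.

C1: sp3
C2: sp2 ✓
C3: sp2 ✓
C4: sp3
C5: sp2 ✓
C6: sp
C7: sp2 ✓
C8: sp3
C9: sp3
C10: sp3
C11: sp3
C12: sp2 ✓
C2, C3, C5, C7, C12 → 5 sp2 carbons.

5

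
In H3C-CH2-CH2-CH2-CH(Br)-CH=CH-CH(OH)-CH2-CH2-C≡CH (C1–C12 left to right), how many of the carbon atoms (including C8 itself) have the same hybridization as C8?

C8 is sp3 (only σ bonds).
C1: sp3 ✓
C2: sp3 ✓
C3: sp3 ✓
C4: sp3 ✓
C5: sp3 ✓
C6: sp2
C7: sp2
C8: sp3 ✓
C9: sp3 ✓
C10: sp3 ✓
C11: sp
C12: sp
8 carbons are sp3.

8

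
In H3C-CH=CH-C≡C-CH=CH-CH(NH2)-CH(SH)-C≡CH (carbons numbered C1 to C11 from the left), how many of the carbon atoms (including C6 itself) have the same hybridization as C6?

4

C6 is sp2 (one π bond).
C1: sp3
C2: sp2 ✓
C3: sp2 ✓
C4: sp
C5: sp
C6: sp2 ✓
C7: sp2 ✓
C8: sp3
C9: sp3
C10: sp
C11: sp
4 carbons are sp2.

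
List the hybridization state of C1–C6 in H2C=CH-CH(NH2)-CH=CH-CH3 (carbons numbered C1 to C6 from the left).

C1 — 3 σ bonds, plus one π bond. Steric number 3, so sp2.
C2 has 3 σ bonds, plus one π bond: steric number 3 → sp2.
C3 has 4 σ bonds: steric number 4 → sp3.
C4 has 3 σ bonds, plus one π bond: steric number 3 → sp2.
C5 (3 σ bonds, plus one π bond) has steric number 3: sp2.
C6: 4 σ bonds; 4 regions of electron density → sp3.

C1 sp2, C2 sp2, C3 sp3, C4 sp2, C5 sp2, C6 sp3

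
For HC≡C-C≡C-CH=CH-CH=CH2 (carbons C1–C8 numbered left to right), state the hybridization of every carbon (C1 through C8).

C1 sp, C2 sp, C3 sp, C4 sp, C5 sp2, C6 sp2, C7 sp2, C8 sp2

C1 carries 2 σ bonds, plus two π bonds, giving a steric number of 2, so it is sp.
C2 (2 σ bonds, plus two π bonds) has steric number 2: sp.
C3 is sp: 2 σ bonds, plus two π bonds, 2 electron-density regions.
C4 carries 2 σ bonds, plus two π bonds, giving a steric number of 2, so it is sp.
C5 (3 σ bonds, plus one π bond) has steric number 3: sp2.
C6 (3 σ bonds, plus one π bond) has steric number 3: sp2.
C7: 3 σ bonds, plus one π bond — 3 electron domains, sp2.
C8 carries 3 σ bonds, plus one π bond, giving a steric number of 3, so it is sp2.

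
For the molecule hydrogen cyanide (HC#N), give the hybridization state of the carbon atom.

The carbon atom (2 σ bonds, plus two π bonds) has steric number 2: sp.

sp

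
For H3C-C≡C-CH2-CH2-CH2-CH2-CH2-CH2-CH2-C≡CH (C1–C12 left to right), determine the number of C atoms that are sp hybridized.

C1: sp3
C2: sp ✓
C3: sp ✓
C4: sp3
C5: sp3
C6: sp3
C7: sp3
C8: sp3
C9: sp3
C10: sp3
C11: sp ✓
C12: sp ✓
C2, C3, C11, C12 → 4 sp carbons.

4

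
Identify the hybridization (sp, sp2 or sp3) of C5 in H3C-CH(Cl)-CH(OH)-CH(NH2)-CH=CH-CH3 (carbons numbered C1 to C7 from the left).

C5: 3 σ bonds, plus one π bond; 3 regions of electron density → sp2.

sp^2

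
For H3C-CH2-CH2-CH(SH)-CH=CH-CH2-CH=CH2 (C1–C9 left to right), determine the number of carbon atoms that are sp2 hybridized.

4

C1: sp3
C2: sp3
C3: sp3
C4: sp3
C5: sp2 ✓
C6: sp2 ✓
C7: sp3
C8: sp2 ✓
C9: sp2 ✓
C5, C6, C8, C9 → 4 sp2 carbons.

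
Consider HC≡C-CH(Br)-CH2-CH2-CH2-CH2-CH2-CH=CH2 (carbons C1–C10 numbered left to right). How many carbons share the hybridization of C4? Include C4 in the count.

C4 is sp3 (only σ bonds).
C1: sp
C2: sp
C3: sp3 ✓
C4: sp3 ✓
C5: sp3 ✓
C6: sp3 ✓
C7: sp3 ✓
C8: sp3 ✓
C9: sp2
C10: sp2
6 carbons are sp3.

6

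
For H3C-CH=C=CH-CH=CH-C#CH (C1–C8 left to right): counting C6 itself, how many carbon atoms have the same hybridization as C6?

C6 is sp2 (one π bond).
C1: sp3
C2: sp2 ✓
C3: sp
C4: sp2 ✓
C5: sp2 ✓
C6: sp2 ✓
C7: sp
C8: sp
4 carbons are sp2.

4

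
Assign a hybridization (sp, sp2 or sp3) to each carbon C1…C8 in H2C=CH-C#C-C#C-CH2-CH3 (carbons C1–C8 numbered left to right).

C1 has 3 σ bonds, plus one π bond: steric number 3 → sp2.
C2 has 3 σ bonds, plus one π bond: steric number 3 → sp2.
C3 — 2 σ bonds, plus two π bonds. Steric number 2, so sp.
C4 (2 σ bonds, plus two π bonds) has steric number 2: sp.
C5: 2 σ bonds, plus two π bonds; 2 regions of electron density → sp.
C6: 2 σ bonds, plus two π bonds — 2 electron domains, sp.
C7 (4 σ bonds) has steric number 4: sp3.
C8: 4 σ bonds; 4 regions of electron density → sp3.

C1 sp2, C2 sp2, C3 sp, C4 sp, C5 sp, C6 sp, C7 sp3, C8 sp3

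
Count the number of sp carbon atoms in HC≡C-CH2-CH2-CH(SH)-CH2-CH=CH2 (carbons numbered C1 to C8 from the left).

2

C1: sp ✓
C2: sp ✓
C3: sp3
C4: sp3
C5: sp3
C6: sp3
C7: sp2
C8: sp2
C1, C2 → 2 sp carbons.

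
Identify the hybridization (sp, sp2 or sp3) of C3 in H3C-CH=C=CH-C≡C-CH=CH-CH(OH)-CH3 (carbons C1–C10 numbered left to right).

sp

C3: 2 σ bonds, plus two π bonds — 2 electron domains, sp.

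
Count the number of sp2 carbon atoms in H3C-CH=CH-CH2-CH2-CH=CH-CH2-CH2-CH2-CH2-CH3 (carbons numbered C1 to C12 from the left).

4

C1: sp3
C2: sp2 ✓
C3: sp2 ✓
C4: sp3
C5: sp3
C6: sp2 ✓
C7: sp2 ✓
C8: sp3
C9: sp3
C10: sp3
C11: sp3
C12: sp3
C2, C3, C6, C7 → 4 sp2 carbons.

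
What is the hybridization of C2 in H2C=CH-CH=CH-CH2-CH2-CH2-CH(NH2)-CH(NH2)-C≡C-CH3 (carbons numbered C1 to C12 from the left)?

C2 has 3 σ bonds, plus one π bond: steric number 3 → sp2.

sp2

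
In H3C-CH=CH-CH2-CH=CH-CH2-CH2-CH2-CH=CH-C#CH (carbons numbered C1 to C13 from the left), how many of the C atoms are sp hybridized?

2

C1: sp3
C2: sp2
C3: sp2
C4: sp3
C5: sp2
C6: sp2
C7: sp3
C8: sp3
C9: sp3
C10: sp2
C11: sp2
C12: sp ✓
C13: sp ✓
C12, C13 → 2 sp carbons.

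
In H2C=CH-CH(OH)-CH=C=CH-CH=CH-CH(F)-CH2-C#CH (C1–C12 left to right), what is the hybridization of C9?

C9 is sp3: 4 σ bonds, 4 electron-density regions.

sp3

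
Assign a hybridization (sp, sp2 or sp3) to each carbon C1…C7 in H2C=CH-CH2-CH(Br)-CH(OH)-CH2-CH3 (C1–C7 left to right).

C1 — 3 σ bonds, plus one π bond. Steric number 3, so sp2.
C2 carries 3 σ bonds, plus one π bond, giving a steric number of 3, so it is sp2.
C3 carries 4 σ bonds, giving a steric number of 4, so it is sp3.
C4 is sp3: 4 σ bonds, 4 electron-density regions.
C5 carries 4 σ bonds, giving a steric number of 4, so it is sp3.
C6: 4 σ bonds — 4 electron domains, sp3.
C7: 4 σ bonds — 4 electron domains, sp3.

C1 sp2, C2 sp2, C3 sp3, C4 sp3, C5 sp3, C6 sp3, C7 sp3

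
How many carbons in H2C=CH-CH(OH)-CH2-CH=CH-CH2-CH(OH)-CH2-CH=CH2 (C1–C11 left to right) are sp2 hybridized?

6

C1: sp2 ✓
C2: sp2 ✓
C3: sp3
C4: sp3
C5: sp2 ✓
C6: sp2 ✓
C7: sp3
C8: sp3
C9: sp3
C10: sp2 ✓
C11: sp2 ✓
C1, C2, C5, C6, C10, C11 → 6 sp2 carbons.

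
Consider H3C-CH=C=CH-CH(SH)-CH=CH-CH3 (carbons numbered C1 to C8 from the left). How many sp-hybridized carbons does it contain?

1

C1: sp3
C2: sp2
C3: sp ✓
C4: sp2
C5: sp3
C6: sp2
C7: sp2
C8: sp3
C3 → 1 sp carbon.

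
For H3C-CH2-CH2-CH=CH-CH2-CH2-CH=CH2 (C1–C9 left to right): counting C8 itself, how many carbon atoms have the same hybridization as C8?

C8 is sp2 (one π bond).
C1: sp3
C2: sp3
C3: sp3
C4: sp2 ✓
C5: sp2 ✓
C6: sp3
C7: sp3
C8: sp2 ✓
C9: sp2 ✓
4 carbons are sp2.

4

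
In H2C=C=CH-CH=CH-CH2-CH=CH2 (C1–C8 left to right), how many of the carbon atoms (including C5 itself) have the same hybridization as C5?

6

C5 is sp2 (one π bond).
C1: sp2 ✓
C2: sp
C3: sp2 ✓
C4: sp2 ✓
C5: sp2 ✓
C6: sp3
C7: sp2 ✓
C8: sp2 ✓
6 carbons are sp2.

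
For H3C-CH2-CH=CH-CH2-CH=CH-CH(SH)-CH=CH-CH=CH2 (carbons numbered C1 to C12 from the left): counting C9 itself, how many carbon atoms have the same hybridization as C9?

8

C9 is sp2 (one π bond).
C1: sp3
C2: sp3
C3: sp2 ✓
C4: sp2 ✓
C5: sp3
C6: sp2 ✓
C7: sp2 ✓
C8: sp3
C9: sp2 ✓
C10: sp2 ✓
C11: sp2 ✓
C12: sp2 ✓
8 carbons are sp2.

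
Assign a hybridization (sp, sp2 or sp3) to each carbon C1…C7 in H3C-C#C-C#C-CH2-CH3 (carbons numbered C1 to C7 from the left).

C1 sp3, C2 sp, C3 sp, C4 sp, C5 sp, C6 sp3, C7 sp3

C1 (4 σ bonds) has steric number 4: sp3.
C2 carries 2 σ bonds, plus two π bonds, giving a steric number of 2, so it is sp.
C3 (2 σ bonds, plus two π bonds) has steric number 2: sp.
C4 carries 2 σ bonds, plus two π bonds, giving a steric number of 2, so it is sp.
C5 has 2 σ bonds, plus two π bonds: steric number 2 → sp.
C6 — 4 σ bonds. Steric number 4, so sp3.
C7: 4 σ bonds; 4 regions of electron density → sp3.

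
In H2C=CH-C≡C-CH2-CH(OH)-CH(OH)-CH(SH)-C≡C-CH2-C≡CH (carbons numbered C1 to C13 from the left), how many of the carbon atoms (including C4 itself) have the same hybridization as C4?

C4 is sp (two π bonds).
C1: sp2
C2: sp2
C3: sp ✓
C4: sp ✓
C5: sp3
C6: sp3
C7: sp3
C8: sp3
C9: sp ✓
C10: sp ✓
C11: sp3
C12: sp ✓
C13: sp ✓
6 carbons are sp.

6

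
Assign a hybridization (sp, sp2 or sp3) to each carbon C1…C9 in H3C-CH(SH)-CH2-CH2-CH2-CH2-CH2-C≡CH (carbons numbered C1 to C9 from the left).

C1 sp3, C2 sp3, C3 sp3, C4 sp3, C5 sp3, C6 sp3, C7 sp3, C8 sp, C9 sp

C1 — 4 σ bonds. Steric number 4, so sp3.
C2 has 4 σ bonds: steric number 4 → sp3.
C3: 4 σ bonds; 4 regions of electron density → sp3.
C4 carries 4 σ bonds, giving a steric number of 4, so it is sp3.
C5: 4 σ bonds — 4 electron domains, sp3.
C6 — 4 σ bonds. Steric number 4, so sp3.
C7 is sp3: 4 σ bonds, 4 electron-density regions.
C8 — 2 σ bonds, plus two π bonds. Steric number 2, so sp.
C9: 2 σ bonds, plus two π bonds — 2 electron domains, sp.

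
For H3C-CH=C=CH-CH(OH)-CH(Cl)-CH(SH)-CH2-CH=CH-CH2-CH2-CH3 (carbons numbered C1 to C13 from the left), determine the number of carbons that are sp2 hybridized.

4

C1: sp3
C2: sp2 ✓
C3: sp
C4: sp2 ✓
C5: sp3
C6: sp3
C7: sp3
C8: sp3
C9: sp2 ✓
C10: sp2 ✓
C11: sp3
C12: sp3
C13: sp3
C2, C4, C9, C10 → 4 sp2 carbons.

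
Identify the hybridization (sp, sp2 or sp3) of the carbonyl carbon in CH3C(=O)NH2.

The carbonyl carbon carries 3 σ bonds, plus one π bond, giving a steric number of 3, so it is sp2.

sp²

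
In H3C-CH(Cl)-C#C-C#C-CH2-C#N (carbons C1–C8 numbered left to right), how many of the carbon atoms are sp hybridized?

C1: sp3
C2: sp3
C3: sp ✓
C4: sp ✓
C5: sp ✓
C6: sp ✓
C7: sp3
C8: sp ✓
C3, C4, C5, C6, C8 → 5 sp carbons.

5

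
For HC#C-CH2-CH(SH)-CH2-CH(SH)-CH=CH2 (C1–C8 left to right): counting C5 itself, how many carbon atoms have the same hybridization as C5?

4

C5 is sp3 (only σ bonds).
C1: sp
C2: sp
C3: sp3 ✓
C4: sp3 ✓
C5: sp3 ✓
C6: sp3 ✓
C7: sp2
C8: sp2
4 carbons are sp3.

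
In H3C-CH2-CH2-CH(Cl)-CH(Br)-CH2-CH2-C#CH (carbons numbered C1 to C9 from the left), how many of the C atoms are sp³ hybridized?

C1: sp3 ✓
C2: sp3 ✓
C3: sp3 ✓
C4: sp3 ✓
C5: sp3 ✓
C6: sp3 ✓
C7: sp3 ✓
C8: sp
C9: sp
C1, C2, C3, C4, C5, C6, C7 → 7 sp3 carbons.

7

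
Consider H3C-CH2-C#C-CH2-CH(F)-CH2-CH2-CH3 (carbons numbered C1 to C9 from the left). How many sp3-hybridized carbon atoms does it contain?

7

C1: sp3 ✓
C2: sp3 ✓
C3: sp
C4: sp
C5: sp3 ✓
C6: sp3 ✓
C7: sp3 ✓
C8: sp3 ✓
C9: sp3 ✓
C1, C2, C5, C6, C7, C8, C9 → 7 sp3 carbons.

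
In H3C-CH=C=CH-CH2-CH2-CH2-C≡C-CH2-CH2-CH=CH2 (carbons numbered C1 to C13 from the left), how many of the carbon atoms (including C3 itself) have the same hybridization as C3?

C3 is sp (two π bonds).
C1: sp3
C2: sp2
C3: sp ✓
C4: sp2
C5: sp3
C6: sp3
C7: sp3
C8: sp ✓
C9: sp ✓
C10: sp3
C11: sp3
C12: sp2
C13: sp2
3 carbons are sp.

3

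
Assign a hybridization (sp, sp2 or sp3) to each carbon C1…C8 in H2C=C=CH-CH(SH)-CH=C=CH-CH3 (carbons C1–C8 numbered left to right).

C1 (3 σ bonds, plus one π bond) has steric number 3: sp2.
C2 (2 σ bonds, plus two π bonds) has steric number 2: sp.
C3: 3 σ bonds, plus one π bond — 3 electron domains, sp2.
C4: 4 σ bonds; 4 regions of electron density → sp3.
C5 — 3 σ bonds, plus one π bond. Steric number 3, so sp2.
C6 has 2 σ bonds, plus two π bonds: steric number 2 → sp.
C7 — 3 σ bonds, plus one π bond. Steric number 3, so sp2.
C8 has 4 σ bonds: steric number 4 → sp3.

C1 sp2, C2 sp, C3 sp2, C4 sp3, C5 sp2, C6 sp, C7 sp2, C8 sp3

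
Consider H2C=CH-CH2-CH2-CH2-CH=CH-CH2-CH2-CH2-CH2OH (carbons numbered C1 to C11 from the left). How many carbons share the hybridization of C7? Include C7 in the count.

C7 is sp2 (one π bond).
C1: sp2 ✓
C2: sp2 ✓
C3: sp3
C4: sp3
C5: sp3
C6: sp2 ✓
C7: sp2 ✓
C8: sp3
C9: sp3
C10: sp3
C11: sp3
4 carbons are sp2.

4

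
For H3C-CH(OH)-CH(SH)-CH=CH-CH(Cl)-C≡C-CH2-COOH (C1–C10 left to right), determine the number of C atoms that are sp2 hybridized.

C1: sp3
C2: sp3
C3: sp3
C4: sp2 ✓
C5: sp2 ✓
C6: sp3
C7: sp
C8: sp
C9: sp3
C10: sp2 ✓
C4, C5, C10 → 3 sp2 carbons.

3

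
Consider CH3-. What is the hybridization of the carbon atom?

sp³

Three σ bonds + one lone pair = steric number 4 → sp3, pyramidal.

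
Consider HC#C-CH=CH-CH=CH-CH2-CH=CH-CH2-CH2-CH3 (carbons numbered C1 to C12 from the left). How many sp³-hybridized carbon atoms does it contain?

C1: sp
C2: sp
C3: sp2
C4: sp2
C5: sp2
C6: sp2
C7: sp3 ✓
C8: sp2
C9: sp2
C10: sp3 ✓
C11: sp3 ✓
C12: sp3 ✓
C7, C10, C11, C12 → 4 sp3 carbons.

4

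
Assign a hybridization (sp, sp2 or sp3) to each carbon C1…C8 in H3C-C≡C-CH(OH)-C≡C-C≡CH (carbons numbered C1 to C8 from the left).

C1 sp3, C2 sp, C3 sp, C4 sp3, C5 sp, C6 sp, C7 sp, C8 sp

C1 — 4 σ bonds. Steric number 4, so sp3.
C2 — 2 σ bonds, plus two π bonds. Steric number 2, so sp.
C3: 2 σ bonds, plus two π bonds — 2 electron domains, sp.
C4 is sp3: 4 σ bonds, 4 electron-density regions.
C5: 2 σ bonds, plus two π bonds; 2 regions of electron density → sp.
C6 — 2 σ bonds, plus two π bonds. Steric number 2, so sp.
C7 (2 σ bonds, plus two π bonds) has steric number 2: sp.
C8: 2 σ bonds, plus two π bonds — 2 electron domains, sp.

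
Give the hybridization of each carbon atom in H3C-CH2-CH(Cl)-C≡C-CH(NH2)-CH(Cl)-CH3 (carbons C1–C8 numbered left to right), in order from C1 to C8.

C1 has 4 σ bonds: steric number 4 → sp3.
C2 (4 σ bonds) has steric number 4: sp3.
C3: 4 σ bonds — 4 electron domains, sp3.
C4 is sp: 2 σ bonds, plus two π bonds, 2 electron-density regions.
C5 has 2 σ bonds, plus two π bonds: steric number 2 → sp.
C6: 4 σ bonds; 4 regions of electron density → sp3.
C7 carries 4 σ bonds, giving a steric number of 4, so it is sp3.
C8 is sp3: 4 σ bonds, 4 electron-density regions.

C1 sp3, C2 sp3, C3 sp3, C4 sp, C5 sp, C6 sp3, C7 sp3, C8 sp3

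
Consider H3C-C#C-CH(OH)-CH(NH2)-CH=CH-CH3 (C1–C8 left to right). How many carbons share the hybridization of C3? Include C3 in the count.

2

C3 is sp (two π bonds).
C1: sp3
C2: sp ✓
C3: sp ✓
C4: sp3
C5: sp3
C6: sp2
C7: sp2
C8: sp3
2 carbons are sp.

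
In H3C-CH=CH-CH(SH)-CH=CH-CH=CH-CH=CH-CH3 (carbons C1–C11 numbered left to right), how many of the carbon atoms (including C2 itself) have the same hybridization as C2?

8

C2 is sp2 (one π bond).
C1: sp3
C2: sp2 ✓
C3: sp2 ✓
C4: sp3
C5: sp2 ✓
C6: sp2 ✓
C7: sp2 ✓
C8: sp2 ✓
C9: sp2 ✓
C10: sp2 ✓
C11: sp3
8 carbons are sp2.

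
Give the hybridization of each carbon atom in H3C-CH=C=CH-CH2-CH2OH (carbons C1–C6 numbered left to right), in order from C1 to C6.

C1 has 4 σ bonds: steric number 4 → sp3.
C2: 3 σ bonds, plus one π bond — 3 electron domains, sp2.
C3 carries 2 σ bonds, plus two π bonds, giving a steric number of 2, so it is sp.
C4 has 3 σ bonds, plus one π bond: steric number 3 → sp2.
C5: 4 σ bonds; 4 regions of electron density → sp3.
C6: 4 σ bonds; 4 regions of electron density → sp3.

C1 sp3, C2 sp2, C3 sp, C4 sp2, C5 sp3, C6 sp3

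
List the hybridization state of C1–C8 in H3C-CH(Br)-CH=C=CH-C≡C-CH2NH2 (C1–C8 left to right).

C1 sp3, C2 sp3, C3 sp2, C4 sp, C5 sp2, C6 sp, C7 sp, C8 sp3

C1 (4 σ bonds) has steric number 4: sp3.
C2 carries 4 σ bonds, giving a steric number of 4, so it is sp3.
C3 — 3 σ bonds, plus one π bond. Steric number 3, so sp2.
C4: 2 σ bonds, plus two π bonds; 2 regions of electron density → sp.
C5 carries 3 σ bonds, plus one π bond, giving a steric number of 3, so it is sp2.
C6 (2 σ bonds, plus two π bonds) has steric number 2: sp.
C7 has 2 σ bonds, plus two π bonds: steric number 2 → sp.
C8 is sp3: 4 σ bonds, 4 electron-density regions.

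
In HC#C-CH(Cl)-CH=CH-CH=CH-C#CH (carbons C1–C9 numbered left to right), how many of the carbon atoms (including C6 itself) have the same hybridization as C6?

4

C6 is sp2 (one π bond).
C1: sp
C2: sp
C3: sp3
C4: sp2 ✓
C5: sp2 ✓
C6: sp2 ✓
C7: sp2 ✓
C8: sp
C9: sp
4 carbons are sp2.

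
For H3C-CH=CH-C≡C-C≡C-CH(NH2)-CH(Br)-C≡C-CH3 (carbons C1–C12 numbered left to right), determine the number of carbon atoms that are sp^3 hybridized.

C1: sp3 ✓
C2: sp2
C3: sp2
C4: sp
C5: sp
C6: sp
C7: sp
C8: sp3 ✓
C9: sp3 ✓
C10: sp
C11: sp
C12: sp3 ✓
C1, C8, C9, C12 → 4 sp3 carbons.

4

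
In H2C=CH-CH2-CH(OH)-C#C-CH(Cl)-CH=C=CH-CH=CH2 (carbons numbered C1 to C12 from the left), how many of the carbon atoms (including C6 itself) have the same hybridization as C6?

3

C6 is sp (two π bonds).
C1: sp2
C2: sp2
C3: sp3
C4: sp3
C5: sp ✓
C6: sp ✓
C7: sp3
C8: sp2
C9: sp ✓
C10: sp2
C11: sp2
C12: sp2
3 carbons are sp.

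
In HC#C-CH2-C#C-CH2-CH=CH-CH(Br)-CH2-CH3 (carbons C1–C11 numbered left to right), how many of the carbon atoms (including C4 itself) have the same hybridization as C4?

4

C4 is sp (two π bonds).
C1: sp ✓
C2: sp ✓
C3: sp3
C4: sp ✓
C5: sp ✓
C6: sp3
C7: sp2
C8: sp2
C9: sp3
C10: sp3
C11: sp3
4 carbons are sp.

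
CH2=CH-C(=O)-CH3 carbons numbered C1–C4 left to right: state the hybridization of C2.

sp2

C2: 3 σ bonds, plus one π bond — 3 electron domains, sp2.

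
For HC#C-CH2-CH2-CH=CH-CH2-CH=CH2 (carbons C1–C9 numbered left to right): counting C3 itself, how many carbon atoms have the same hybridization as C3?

3

C3 is sp3 (only σ bonds).
C1: sp
C2: sp
C3: sp3 ✓
C4: sp3 ✓
C5: sp2
C6: sp2
C7: sp3 ✓
C8: sp2
C9: sp2
3 carbons are sp3.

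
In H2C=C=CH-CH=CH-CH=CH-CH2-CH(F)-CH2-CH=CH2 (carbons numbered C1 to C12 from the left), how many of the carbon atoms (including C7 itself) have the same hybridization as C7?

8

C7 is sp2 (one π bond).
C1: sp2 ✓
C2: sp
C3: sp2 ✓
C4: sp2 ✓
C5: sp2 ✓
C6: sp2 ✓
C7: sp2 ✓
C8: sp3
C9: sp3
C10: sp3
C11: sp2 ✓
C12: sp2 ✓
8 carbons are sp2.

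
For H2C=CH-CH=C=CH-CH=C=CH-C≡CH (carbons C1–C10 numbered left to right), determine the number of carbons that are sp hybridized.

4

C1: sp2
C2: sp2
C3: sp2
C4: sp ✓
C5: sp2
C6: sp2
C7: sp ✓
C8: sp2
C9: sp ✓
C10: sp ✓
C4, C7, C9, C10 → 4 sp carbons.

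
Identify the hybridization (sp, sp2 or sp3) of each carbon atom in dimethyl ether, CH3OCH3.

Each carbon atom — 4 σ bonds. Steric number 4, so sp3.

sp^3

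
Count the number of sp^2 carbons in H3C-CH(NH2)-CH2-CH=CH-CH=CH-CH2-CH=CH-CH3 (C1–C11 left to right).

6

C1: sp3
C2: sp3
C3: sp3
C4: sp2 ✓
C5: sp2 ✓
C6: sp2 ✓
C7: sp2 ✓
C8: sp3
C9: sp2 ✓
C10: sp2 ✓
C11: sp3
C4, C5, C6, C7, C9, C10 → 6 sp2 carbons.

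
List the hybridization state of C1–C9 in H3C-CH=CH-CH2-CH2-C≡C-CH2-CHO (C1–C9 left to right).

C1 carries 4 σ bonds, giving a steric number of 4, so it is sp3.
C2: 3 σ bonds, plus one π bond — 3 electron domains, sp2.
C3 carries 3 σ bonds, plus one π bond, giving a steric number of 3, so it is sp2.
C4 (4 σ bonds) has steric number 4: sp3.
C5 (4 σ bonds) has steric number 4: sp3.
C6 has 2 σ bonds, plus two π bonds: steric number 2 → sp.
C7 — 2 σ bonds, plus two π bonds. Steric number 2, so sp.
C8 (4 σ bonds) has steric number 4: sp3.
C9 has 3 σ bonds, plus one π bond: steric number 3 → sp2.

C1 sp3, C2 sp2, C3 sp2, C4 sp3, C5 sp3, C6 sp, C7 sp, C8 sp3, C9 sp2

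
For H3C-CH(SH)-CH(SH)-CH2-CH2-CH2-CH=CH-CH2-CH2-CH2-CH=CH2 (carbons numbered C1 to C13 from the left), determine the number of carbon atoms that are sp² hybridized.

C1: sp3
C2: sp3
C3: sp3
C4: sp3
C5: sp3
C6: sp3
C7: sp2 ✓
C8: sp2 ✓
C9: sp3
C10: sp3
C11: sp3
C12: sp2 ✓
C13: sp2 ✓
C7, C8, C12, C13 → 4 sp2 carbons.

4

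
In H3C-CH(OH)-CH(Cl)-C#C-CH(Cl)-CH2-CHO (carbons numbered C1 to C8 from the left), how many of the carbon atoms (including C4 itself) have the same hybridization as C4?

2

C4 is sp (two π bonds).
C1: sp3
C2: sp3
C3: sp3
C4: sp ✓
C5: sp ✓
C6: sp3
C7: sp3
C8: sp2
2 carbons are sp.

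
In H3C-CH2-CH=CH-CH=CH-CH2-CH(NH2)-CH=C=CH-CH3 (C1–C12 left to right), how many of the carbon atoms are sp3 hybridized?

C1: sp3 ✓
C2: sp3 ✓
C3: sp2
C4: sp2
C5: sp2
C6: sp2
C7: sp3 ✓
C8: sp3 ✓
C9: sp2
C10: sp
C11: sp2
C12: sp3 ✓
C1, C2, C7, C8, C12 → 5 sp3 carbons.

5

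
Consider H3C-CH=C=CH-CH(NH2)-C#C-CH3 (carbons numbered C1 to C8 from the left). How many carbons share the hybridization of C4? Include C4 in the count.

2

C4 is sp2 (one π bond).
C1: sp3
C2: sp2 ✓
C3: sp
C4: sp2 ✓
C5: sp3
C6: sp
C7: sp
C8: sp3
2 carbons are sp2.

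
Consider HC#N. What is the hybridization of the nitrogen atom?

sp

The nitrogen atom is sp: 1 σ bond and 1 lone pair, plus two π bonds, 2 electron-density regions.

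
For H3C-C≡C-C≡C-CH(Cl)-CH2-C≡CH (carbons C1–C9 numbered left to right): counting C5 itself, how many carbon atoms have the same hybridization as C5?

6

C5 is sp (two π bonds).
C1: sp3
C2: sp ✓
C3: sp ✓
C4: sp ✓
C5: sp ✓
C6: sp3
C7: sp3
C8: sp ✓
C9: sp ✓
6 carbons are sp.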